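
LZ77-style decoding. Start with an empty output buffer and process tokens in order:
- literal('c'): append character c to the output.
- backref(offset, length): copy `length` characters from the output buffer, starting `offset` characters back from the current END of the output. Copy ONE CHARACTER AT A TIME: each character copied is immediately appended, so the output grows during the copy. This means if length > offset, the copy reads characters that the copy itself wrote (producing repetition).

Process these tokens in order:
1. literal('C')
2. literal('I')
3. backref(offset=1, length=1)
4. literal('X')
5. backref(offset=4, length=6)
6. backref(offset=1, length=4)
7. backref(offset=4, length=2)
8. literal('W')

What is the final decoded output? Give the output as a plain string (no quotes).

Answer: CIIXCIIXCIIIIIIIW

Derivation:
Token 1: literal('C'). Output: "C"
Token 2: literal('I'). Output: "CI"
Token 3: backref(off=1, len=1). Copied 'I' from pos 1. Output: "CII"
Token 4: literal('X'). Output: "CIIX"
Token 5: backref(off=4, len=6) (overlapping!). Copied 'CIIXCI' from pos 0. Output: "CIIXCIIXCI"
Token 6: backref(off=1, len=4) (overlapping!). Copied 'IIII' from pos 9. Output: "CIIXCIIXCIIIII"
Token 7: backref(off=4, len=2). Copied 'II' from pos 10. Output: "CIIXCIIXCIIIIIII"
Token 8: literal('W'). Output: "CIIXCIIXCIIIIIIIW"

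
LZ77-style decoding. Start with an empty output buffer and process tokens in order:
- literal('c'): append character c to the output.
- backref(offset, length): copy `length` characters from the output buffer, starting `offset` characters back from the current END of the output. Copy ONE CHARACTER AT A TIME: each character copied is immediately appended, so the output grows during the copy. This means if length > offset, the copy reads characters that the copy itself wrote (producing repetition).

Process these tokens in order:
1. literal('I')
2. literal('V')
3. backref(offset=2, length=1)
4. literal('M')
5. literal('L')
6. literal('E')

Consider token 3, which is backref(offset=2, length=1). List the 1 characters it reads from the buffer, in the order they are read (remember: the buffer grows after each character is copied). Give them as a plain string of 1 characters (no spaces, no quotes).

Token 1: literal('I'). Output: "I"
Token 2: literal('V'). Output: "IV"
Token 3: backref(off=2, len=1). Buffer before: "IV" (len 2)
  byte 1: read out[0]='I', append. Buffer now: "IVI"

Answer: I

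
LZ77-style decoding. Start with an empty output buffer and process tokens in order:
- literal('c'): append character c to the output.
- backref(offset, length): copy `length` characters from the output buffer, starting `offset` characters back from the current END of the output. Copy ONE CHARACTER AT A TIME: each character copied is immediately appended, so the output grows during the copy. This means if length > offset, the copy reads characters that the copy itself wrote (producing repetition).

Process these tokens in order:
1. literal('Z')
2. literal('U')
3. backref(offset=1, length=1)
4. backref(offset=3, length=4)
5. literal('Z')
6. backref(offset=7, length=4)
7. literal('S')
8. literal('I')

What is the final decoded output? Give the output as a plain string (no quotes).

Token 1: literal('Z'). Output: "Z"
Token 2: literal('U'). Output: "ZU"
Token 3: backref(off=1, len=1). Copied 'U' from pos 1. Output: "ZUU"
Token 4: backref(off=3, len=4) (overlapping!). Copied 'ZUUZ' from pos 0. Output: "ZUUZUUZ"
Token 5: literal('Z'). Output: "ZUUZUUZZ"
Token 6: backref(off=7, len=4). Copied 'UUZU' from pos 1. Output: "ZUUZUUZZUUZU"
Token 7: literal('S'). Output: "ZUUZUUZZUUZUS"
Token 8: literal('I'). Output: "ZUUZUUZZUUZUSI"

Answer: ZUUZUUZZUUZUSI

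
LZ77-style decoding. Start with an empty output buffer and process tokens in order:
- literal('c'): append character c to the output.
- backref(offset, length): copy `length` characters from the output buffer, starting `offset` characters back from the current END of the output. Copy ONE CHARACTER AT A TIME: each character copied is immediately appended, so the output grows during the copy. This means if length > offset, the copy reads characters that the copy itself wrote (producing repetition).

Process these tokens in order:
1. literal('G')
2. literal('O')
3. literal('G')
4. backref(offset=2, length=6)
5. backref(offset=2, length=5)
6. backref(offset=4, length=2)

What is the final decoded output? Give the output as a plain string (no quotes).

Token 1: literal('G'). Output: "G"
Token 2: literal('O'). Output: "GO"
Token 3: literal('G'). Output: "GOG"
Token 4: backref(off=2, len=6) (overlapping!). Copied 'OGOGOG' from pos 1. Output: "GOGOGOGOG"
Token 5: backref(off=2, len=5) (overlapping!). Copied 'OGOGO' from pos 7. Output: "GOGOGOGOGOGOGO"
Token 6: backref(off=4, len=2). Copied 'GO' from pos 10. Output: "GOGOGOGOGOGOGOGO"

Answer: GOGOGOGOGOGOGOGO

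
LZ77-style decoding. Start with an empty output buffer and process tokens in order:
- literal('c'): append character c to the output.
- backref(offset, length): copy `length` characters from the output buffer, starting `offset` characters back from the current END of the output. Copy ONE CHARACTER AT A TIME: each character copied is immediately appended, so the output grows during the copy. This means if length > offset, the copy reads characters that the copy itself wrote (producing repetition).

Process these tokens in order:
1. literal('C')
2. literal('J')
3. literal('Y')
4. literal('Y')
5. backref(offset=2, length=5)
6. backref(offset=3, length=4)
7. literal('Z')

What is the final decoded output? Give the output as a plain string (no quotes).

Answer: CJYYYYYYYYYYYZ

Derivation:
Token 1: literal('C'). Output: "C"
Token 2: literal('J'). Output: "CJ"
Token 3: literal('Y'). Output: "CJY"
Token 4: literal('Y'). Output: "CJYY"
Token 5: backref(off=2, len=5) (overlapping!). Copied 'YYYYY' from pos 2. Output: "CJYYYYYYY"
Token 6: backref(off=3, len=4) (overlapping!). Copied 'YYYY' from pos 6. Output: "CJYYYYYYYYYYY"
Token 7: literal('Z'). Output: "CJYYYYYYYYYYYZ"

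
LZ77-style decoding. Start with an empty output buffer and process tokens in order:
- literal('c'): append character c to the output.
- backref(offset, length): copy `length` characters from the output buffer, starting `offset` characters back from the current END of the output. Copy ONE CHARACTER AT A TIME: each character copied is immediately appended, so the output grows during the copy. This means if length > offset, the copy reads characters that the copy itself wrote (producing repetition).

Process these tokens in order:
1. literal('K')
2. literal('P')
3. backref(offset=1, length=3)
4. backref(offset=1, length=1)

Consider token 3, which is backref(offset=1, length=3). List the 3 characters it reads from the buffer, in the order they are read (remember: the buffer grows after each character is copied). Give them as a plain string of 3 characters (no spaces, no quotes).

Answer: PPP

Derivation:
Token 1: literal('K'). Output: "K"
Token 2: literal('P'). Output: "KP"
Token 3: backref(off=1, len=3). Buffer before: "KP" (len 2)
  byte 1: read out[1]='P', append. Buffer now: "KPP"
  byte 2: read out[2]='P', append. Buffer now: "KPPP"
  byte 3: read out[3]='P', append. Buffer now: "KPPPP"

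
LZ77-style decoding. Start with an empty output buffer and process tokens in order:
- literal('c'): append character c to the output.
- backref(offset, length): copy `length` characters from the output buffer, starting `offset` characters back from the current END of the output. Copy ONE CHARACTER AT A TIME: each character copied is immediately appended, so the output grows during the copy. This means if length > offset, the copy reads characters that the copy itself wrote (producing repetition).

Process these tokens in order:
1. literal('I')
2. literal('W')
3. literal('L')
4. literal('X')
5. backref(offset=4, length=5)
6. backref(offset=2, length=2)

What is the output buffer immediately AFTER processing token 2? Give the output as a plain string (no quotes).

Answer: IW

Derivation:
Token 1: literal('I'). Output: "I"
Token 2: literal('W'). Output: "IW"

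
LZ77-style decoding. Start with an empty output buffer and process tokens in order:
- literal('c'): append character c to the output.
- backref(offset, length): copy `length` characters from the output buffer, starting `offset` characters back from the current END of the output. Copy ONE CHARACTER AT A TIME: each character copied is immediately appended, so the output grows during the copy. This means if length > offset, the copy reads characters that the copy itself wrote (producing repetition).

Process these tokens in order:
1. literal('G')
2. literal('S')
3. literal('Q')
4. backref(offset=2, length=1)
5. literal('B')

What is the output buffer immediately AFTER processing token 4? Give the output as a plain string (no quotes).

Answer: GSQS

Derivation:
Token 1: literal('G'). Output: "G"
Token 2: literal('S'). Output: "GS"
Token 3: literal('Q'). Output: "GSQ"
Token 4: backref(off=2, len=1). Copied 'S' from pos 1. Output: "GSQS"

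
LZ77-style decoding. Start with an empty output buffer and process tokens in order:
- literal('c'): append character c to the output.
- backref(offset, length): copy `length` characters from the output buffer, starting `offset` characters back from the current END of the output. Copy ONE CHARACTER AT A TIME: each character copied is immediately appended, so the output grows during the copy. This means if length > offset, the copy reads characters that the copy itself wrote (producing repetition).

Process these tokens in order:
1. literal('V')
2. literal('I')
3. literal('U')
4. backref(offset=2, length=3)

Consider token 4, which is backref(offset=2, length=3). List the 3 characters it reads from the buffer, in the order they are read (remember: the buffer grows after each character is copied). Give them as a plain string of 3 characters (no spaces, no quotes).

Answer: IUI

Derivation:
Token 1: literal('V'). Output: "V"
Token 2: literal('I'). Output: "VI"
Token 3: literal('U'). Output: "VIU"
Token 4: backref(off=2, len=3). Buffer before: "VIU" (len 3)
  byte 1: read out[1]='I', append. Buffer now: "VIUI"
  byte 2: read out[2]='U', append. Buffer now: "VIUIU"
  byte 3: read out[3]='I', append. Buffer now: "VIUIUI"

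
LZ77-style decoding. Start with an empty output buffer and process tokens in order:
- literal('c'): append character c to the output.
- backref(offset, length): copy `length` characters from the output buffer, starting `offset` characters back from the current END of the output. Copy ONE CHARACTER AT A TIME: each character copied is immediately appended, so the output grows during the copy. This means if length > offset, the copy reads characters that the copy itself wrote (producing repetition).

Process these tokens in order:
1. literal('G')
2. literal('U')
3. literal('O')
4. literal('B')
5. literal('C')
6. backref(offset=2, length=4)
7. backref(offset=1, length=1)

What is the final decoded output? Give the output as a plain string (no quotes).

Answer: GUOBCBCBCC

Derivation:
Token 1: literal('G'). Output: "G"
Token 2: literal('U'). Output: "GU"
Token 3: literal('O'). Output: "GUO"
Token 4: literal('B'). Output: "GUOB"
Token 5: literal('C'). Output: "GUOBC"
Token 6: backref(off=2, len=4) (overlapping!). Copied 'BCBC' from pos 3. Output: "GUOBCBCBC"
Token 7: backref(off=1, len=1). Copied 'C' from pos 8. Output: "GUOBCBCBCC"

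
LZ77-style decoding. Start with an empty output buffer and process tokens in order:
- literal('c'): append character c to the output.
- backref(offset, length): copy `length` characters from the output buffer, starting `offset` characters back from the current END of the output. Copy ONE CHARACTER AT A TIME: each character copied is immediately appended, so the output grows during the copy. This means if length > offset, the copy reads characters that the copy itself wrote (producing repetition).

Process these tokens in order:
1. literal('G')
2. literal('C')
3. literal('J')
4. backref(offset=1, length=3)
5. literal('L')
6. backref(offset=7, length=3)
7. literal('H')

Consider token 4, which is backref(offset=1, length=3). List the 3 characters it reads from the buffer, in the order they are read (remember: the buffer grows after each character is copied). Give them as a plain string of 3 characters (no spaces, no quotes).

Token 1: literal('G'). Output: "G"
Token 2: literal('C'). Output: "GC"
Token 3: literal('J'). Output: "GCJ"
Token 4: backref(off=1, len=3). Buffer before: "GCJ" (len 3)
  byte 1: read out[2]='J', append. Buffer now: "GCJJ"
  byte 2: read out[3]='J', append. Buffer now: "GCJJJ"
  byte 3: read out[4]='J', append. Buffer now: "GCJJJJ"

Answer: JJJ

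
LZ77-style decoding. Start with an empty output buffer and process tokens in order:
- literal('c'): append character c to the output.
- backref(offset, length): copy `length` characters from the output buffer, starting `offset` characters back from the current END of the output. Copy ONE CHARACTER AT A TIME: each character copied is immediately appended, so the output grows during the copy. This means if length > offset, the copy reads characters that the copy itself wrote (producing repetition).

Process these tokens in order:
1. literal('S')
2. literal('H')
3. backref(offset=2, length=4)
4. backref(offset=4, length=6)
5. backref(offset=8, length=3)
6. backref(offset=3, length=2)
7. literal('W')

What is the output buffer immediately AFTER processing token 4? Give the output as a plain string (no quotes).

Token 1: literal('S'). Output: "S"
Token 2: literal('H'). Output: "SH"
Token 3: backref(off=2, len=4) (overlapping!). Copied 'SHSH' from pos 0. Output: "SHSHSH"
Token 4: backref(off=4, len=6) (overlapping!). Copied 'SHSHSH' from pos 2. Output: "SHSHSHSHSHSH"

Answer: SHSHSHSHSHSH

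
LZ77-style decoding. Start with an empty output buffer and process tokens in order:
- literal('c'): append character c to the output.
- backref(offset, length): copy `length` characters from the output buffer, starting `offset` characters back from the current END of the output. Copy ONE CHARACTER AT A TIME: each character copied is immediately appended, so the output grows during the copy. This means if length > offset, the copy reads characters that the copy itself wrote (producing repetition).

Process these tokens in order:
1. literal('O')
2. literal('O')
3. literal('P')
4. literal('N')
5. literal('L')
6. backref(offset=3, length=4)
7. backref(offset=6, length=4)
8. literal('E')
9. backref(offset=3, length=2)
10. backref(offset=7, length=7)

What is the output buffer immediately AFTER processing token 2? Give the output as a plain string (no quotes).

Answer: OO

Derivation:
Token 1: literal('O'). Output: "O"
Token 2: literal('O'). Output: "OO"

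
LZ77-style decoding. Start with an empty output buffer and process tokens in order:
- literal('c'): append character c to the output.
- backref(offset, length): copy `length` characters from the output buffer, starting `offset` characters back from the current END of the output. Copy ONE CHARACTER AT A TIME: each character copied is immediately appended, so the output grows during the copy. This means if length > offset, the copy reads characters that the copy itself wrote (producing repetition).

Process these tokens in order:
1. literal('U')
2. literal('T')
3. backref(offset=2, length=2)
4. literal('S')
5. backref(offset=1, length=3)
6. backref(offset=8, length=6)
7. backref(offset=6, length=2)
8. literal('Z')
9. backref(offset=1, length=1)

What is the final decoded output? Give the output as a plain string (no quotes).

Answer: UTUTSSSSUTUTSSUTZZ

Derivation:
Token 1: literal('U'). Output: "U"
Token 2: literal('T'). Output: "UT"
Token 3: backref(off=2, len=2). Copied 'UT' from pos 0. Output: "UTUT"
Token 4: literal('S'). Output: "UTUTS"
Token 5: backref(off=1, len=3) (overlapping!). Copied 'SSS' from pos 4. Output: "UTUTSSSS"
Token 6: backref(off=8, len=6). Copied 'UTUTSS' from pos 0. Output: "UTUTSSSSUTUTSS"
Token 7: backref(off=6, len=2). Copied 'UT' from pos 8. Output: "UTUTSSSSUTUTSSUT"
Token 8: literal('Z'). Output: "UTUTSSSSUTUTSSUTZ"
Token 9: backref(off=1, len=1). Copied 'Z' from pos 16. Output: "UTUTSSSSUTUTSSUTZZ"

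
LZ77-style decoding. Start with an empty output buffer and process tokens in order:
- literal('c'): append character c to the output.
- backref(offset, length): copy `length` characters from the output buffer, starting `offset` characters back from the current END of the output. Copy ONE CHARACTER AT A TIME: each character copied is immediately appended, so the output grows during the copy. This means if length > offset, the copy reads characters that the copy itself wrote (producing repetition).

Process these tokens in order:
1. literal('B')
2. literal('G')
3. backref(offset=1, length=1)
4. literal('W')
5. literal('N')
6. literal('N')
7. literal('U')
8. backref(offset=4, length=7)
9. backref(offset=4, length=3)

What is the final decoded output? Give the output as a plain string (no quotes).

Answer: BGGWNNUWNNUWNNUWN

Derivation:
Token 1: literal('B'). Output: "B"
Token 2: literal('G'). Output: "BG"
Token 3: backref(off=1, len=1). Copied 'G' from pos 1. Output: "BGG"
Token 4: literal('W'). Output: "BGGW"
Token 5: literal('N'). Output: "BGGWN"
Token 6: literal('N'). Output: "BGGWNN"
Token 7: literal('U'). Output: "BGGWNNU"
Token 8: backref(off=4, len=7) (overlapping!). Copied 'WNNUWNN' from pos 3. Output: "BGGWNNUWNNUWNN"
Token 9: backref(off=4, len=3). Copied 'UWN' from pos 10. Output: "BGGWNNUWNNUWNNUWN"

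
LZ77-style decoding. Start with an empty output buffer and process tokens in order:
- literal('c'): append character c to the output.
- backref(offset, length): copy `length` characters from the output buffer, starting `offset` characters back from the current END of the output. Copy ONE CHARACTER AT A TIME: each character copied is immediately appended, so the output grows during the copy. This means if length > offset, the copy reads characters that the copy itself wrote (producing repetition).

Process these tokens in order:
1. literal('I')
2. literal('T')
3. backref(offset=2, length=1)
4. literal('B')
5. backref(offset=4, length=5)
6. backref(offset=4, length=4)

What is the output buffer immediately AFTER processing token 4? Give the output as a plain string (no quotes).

Token 1: literal('I'). Output: "I"
Token 2: literal('T'). Output: "IT"
Token 3: backref(off=2, len=1). Copied 'I' from pos 0. Output: "ITI"
Token 4: literal('B'). Output: "ITIB"

Answer: ITIB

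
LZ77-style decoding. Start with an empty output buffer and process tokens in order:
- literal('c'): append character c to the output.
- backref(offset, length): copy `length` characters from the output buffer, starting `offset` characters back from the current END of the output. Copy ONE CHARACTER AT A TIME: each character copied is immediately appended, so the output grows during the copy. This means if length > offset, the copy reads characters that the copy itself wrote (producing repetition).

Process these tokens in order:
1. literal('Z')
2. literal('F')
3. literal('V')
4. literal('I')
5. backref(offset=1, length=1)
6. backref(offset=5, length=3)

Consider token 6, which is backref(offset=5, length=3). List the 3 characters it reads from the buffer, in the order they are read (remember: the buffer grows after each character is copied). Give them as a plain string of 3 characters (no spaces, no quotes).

Answer: ZFV

Derivation:
Token 1: literal('Z'). Output: "Z"
Token 2: literal('F'). Output: "ZF"
Token 3: literal('V'). Output: "ZFV"
Token 4: literal('I'). Output: "ZFVI"
Token 5: backref(off=1, len=1). Copied 'I' from pos 3. Output: "ZFVII"
Token 6: backref(off=5, len=3). Buffer before: "ZFVII" (len 5)
  byte 1: read out[0]='Z', append. Buffer now: "ZFVIIZ"
  byte 2: read out[1]='F', append. Buffer now: "ZFVIIZF"
  byte 3: read out[2]='V', append. Buffer now: "ZFVIIZFV"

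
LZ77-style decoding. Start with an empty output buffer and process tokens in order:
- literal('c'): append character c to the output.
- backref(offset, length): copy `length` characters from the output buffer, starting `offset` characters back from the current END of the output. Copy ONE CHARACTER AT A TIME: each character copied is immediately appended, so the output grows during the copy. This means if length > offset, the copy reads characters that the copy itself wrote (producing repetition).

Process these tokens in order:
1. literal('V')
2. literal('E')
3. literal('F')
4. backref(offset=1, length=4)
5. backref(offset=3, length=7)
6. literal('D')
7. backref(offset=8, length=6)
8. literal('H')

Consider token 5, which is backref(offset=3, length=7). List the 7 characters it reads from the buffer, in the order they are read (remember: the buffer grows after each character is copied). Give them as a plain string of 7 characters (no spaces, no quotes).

Answer: FFFFFFF

Derivation:
Token 1: literal('V'). Output: "V"
Token 2: literal('E'). Output: "VE"
Token 3: literal('F'). Output: "VEF"
Token 4: backref(off=1, len=4) (overlapping!). Copied 'FFFF' from pos 2. Output: "VEFFFFF"
Token 5: backref(off=3, len=7). Buffer before: "VEFFFFF" (len 7)
  byte 1: read out[4]='F', append. Buffer now: "VEFFFFFF"
  byte 2: read out[5]='F', append. Buffer now: "VEFFFFFFF"
  byte 3: read out[6]='F', append. Buffer now: "VEFFFFFFFF"
  byte 4: read out[7]='F', append. Buffer now: "VEFFFFFFFFF"
  byte 5: read out[8]='F', append. Buffer now: "VEFFFFFFFFFF"
  byte 6: read out[9]='F', append. Buffer now: "VEFFFFFFFFFFF"
  byte 7: read out[10]='F', append. Buffer now: "VEFFFFFFFFFFFF"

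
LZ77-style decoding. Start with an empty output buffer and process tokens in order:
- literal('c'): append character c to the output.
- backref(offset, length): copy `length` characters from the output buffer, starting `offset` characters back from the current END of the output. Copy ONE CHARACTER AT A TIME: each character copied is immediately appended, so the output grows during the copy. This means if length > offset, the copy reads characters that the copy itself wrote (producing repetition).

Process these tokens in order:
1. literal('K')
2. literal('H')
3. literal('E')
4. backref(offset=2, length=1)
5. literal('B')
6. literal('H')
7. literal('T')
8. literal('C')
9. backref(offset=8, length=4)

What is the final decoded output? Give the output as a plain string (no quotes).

Answer: KHEHBHTCKHEH

Derivation:
Token 1: literal('K'). Output: "K"
Token 2: literal('H'). Output: "KH"
Token 3: literal('E'). Output: "KHE"
Token 4: backref(off=2, len=1). Copied 'H' from pos 1. Output: "KHEH"
Token 5: literal('B'). Output: "KHEHB"
Token 6: literal('H'). Output: "KHEHBH"
Token 7: literal('T'). Output: "KHEHBHT"
Token 8: literal('C'). Output: "KHEHBHTC"
Token 9: backref(off=8, len=4). Copied 'KHEH' from pos 0. Output: "KHEHBHTCKHEH"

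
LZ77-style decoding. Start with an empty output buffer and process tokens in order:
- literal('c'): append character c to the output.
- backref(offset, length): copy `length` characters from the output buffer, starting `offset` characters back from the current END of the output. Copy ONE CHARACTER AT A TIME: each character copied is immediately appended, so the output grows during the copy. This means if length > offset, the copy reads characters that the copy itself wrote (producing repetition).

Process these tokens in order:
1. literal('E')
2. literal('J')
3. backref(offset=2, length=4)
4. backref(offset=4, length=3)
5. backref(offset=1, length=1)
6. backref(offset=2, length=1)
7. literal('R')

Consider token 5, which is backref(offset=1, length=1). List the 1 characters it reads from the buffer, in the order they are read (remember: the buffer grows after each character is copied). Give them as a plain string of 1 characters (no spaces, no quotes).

Token 1: literal('E'). Output: "E"
Token 2: literal('J'). Output: "EJ"
Token 3: backref(off=2, len=4) (overlapping!). Copied 'EJEJ' from pos 0. Output: "EJEJEJ"
Token 4: backref(off=4, len=3). Copied 'EJE' from pos 2. Output: "EJEJEJEJE"
Token 5: backref(off=1, len=1). Buffer before: "EJEJEJEJE" (len 9)
  byte 1: read out[8]='E', append. Buffer now: "EJEJEJEJEE"

Answer: E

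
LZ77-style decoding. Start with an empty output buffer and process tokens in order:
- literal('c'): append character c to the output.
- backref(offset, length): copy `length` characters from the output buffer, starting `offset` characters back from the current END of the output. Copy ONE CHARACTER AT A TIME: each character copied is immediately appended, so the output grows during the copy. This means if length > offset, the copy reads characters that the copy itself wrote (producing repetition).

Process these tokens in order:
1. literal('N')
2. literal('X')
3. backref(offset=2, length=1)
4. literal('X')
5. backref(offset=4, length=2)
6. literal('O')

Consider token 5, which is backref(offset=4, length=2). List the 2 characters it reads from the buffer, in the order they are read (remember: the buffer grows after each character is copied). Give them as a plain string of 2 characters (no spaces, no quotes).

Answer: NX

Derivation:
Token 1: literal('N'). Output: "N"
Token 2: literal('X'). Output: "NX"
Token 3: backref(off=2, len=1). Copied 'N' from pos 0. Output: "NXN"
Token 4: literal('X'). Output: "NXNX"
Token 5: backref(off=4, len=2). Buffer before: "NXNX" (len 4)
  byte 1: read out[0]='N', append. Buffer now: "NXNXN"
  byte 2: read out[1]='X', append. Buffer now: "NXNXNX"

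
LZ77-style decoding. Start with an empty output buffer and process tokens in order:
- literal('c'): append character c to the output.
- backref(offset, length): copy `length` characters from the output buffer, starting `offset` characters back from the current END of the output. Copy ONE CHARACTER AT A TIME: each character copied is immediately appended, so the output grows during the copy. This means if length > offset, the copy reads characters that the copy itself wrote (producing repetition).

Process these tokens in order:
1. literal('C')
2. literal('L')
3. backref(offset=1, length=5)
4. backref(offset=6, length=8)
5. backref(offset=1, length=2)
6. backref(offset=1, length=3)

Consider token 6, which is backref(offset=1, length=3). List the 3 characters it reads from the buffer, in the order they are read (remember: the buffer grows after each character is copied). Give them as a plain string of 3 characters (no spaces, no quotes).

Answer: LLL

Derivation:
Token 1: literal('C'). Output: "C"
Token 2: literal('L'). Output: "CL"
Token 3: backref(off=1, len=5) (overlapping!). Copied 'LLLLL' from pos 1. Output: "CLLLLLL"
Token 4: backref(off=6, len=8) (overlapping!). Copied 'LLLLLLLL' from pos 1. Output: "CLLLLLLLLLLLLLL"
Token 5: backref(off=1, len=2) (overlapping!). Copied 'LL' from pos 14. Output: "CLLLLLLLLLLLLLLLL"
Token 6: backref(off=1, len=3). Buffer before: "CLLLLLLLLLLLLLLLL" (len 17)
  byte 1: read out[16]='L', append. Buffer now: "CLLLLLLLLLLLLLLLLL"
  byte 2: read out[17]='L', append. Buffer now: "CLLLLLLLLLLLLLLLLLL"
  byte 3: read out[18]='L', append. Buffer now: "CLLLLLLLLLLLLLLLLLLL"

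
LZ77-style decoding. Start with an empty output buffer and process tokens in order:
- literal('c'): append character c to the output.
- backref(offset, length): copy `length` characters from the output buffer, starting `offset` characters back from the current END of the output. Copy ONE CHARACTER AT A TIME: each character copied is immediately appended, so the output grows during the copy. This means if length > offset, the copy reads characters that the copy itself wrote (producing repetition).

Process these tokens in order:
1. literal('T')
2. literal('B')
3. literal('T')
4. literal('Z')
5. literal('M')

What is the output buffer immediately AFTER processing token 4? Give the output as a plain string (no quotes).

Answer: TBTZ

Derivation:
Token 1: literal('T'). Output: "T"
Token 2: literal('B'). Output: "TB"
Token 3: literal('T'). Output: "TBT"
Token 4: literal('Z'). Output: "TBTZ"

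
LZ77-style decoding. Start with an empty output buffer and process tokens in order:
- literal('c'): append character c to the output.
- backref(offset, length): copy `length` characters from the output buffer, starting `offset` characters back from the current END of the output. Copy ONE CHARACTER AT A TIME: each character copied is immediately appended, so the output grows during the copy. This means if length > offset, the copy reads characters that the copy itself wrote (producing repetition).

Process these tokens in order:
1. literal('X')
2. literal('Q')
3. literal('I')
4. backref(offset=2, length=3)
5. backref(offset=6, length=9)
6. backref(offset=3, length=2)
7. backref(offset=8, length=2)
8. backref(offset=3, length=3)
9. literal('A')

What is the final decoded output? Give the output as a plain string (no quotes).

Answer: XQIQIQXQIQIQXQIXQQIQQIA

Derivation:
Token 1: literal('X'). Output: "X"
Token 2: literal('Q'). Output: "XQ"
Token 3: literal('I'). Output: "XQI"
Token 4: backref(off=2, len=3) (overlapping!). Copied 'QIQ' from pos 1. Output: "XQIQIQ"
Token 5: backref(off=6, len=9) (overlapping!). Copied 'XQIQIQXQI' from pos 0. Output: "XQIQIQXQIQIQXQI"
Token 6: backref(off=3, len=2). Copied 'XQ' from pos 12. Output: "XQIQIQXQIQIQXQIXQ"
Token 7: backref(off=8, len=2). Copied 'QI' from pos 9. Output: "XQIQIQXQIQIQXQIXQQI"
Token 8: backref(off=3, len=3). Copied 'QQI' from pos 16. Output: "XQIQIQXQIQIQXQIXQQIQQI"
Token 9: literal('A'). Output: "XQIQIQXQIQIQXQIXQQIQQIA"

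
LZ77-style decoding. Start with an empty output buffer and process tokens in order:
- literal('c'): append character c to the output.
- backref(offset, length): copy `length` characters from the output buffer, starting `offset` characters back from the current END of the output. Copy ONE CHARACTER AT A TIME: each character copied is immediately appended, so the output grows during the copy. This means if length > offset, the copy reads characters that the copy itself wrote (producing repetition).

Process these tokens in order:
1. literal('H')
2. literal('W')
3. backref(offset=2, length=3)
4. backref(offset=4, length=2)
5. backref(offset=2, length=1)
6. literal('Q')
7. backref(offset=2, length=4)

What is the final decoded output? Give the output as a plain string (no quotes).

Token 1: literal('H'). Output: "H"
Token 2: literal('W'). Output: "HW"
Token 3: backref(off=2, len=3) (overlapping!). Copied 'HWH' from pos 0. Output: "HWHWH"
Token 4: backref(off=4, len=2). Copied 'WH' from pos 1. Output: "HWHWHWH"
Token 5: backref(off=2, len=1). Copied 'W' from pos 5. Output: "HWHWHWHW"
Token 6: literal('Q'). Output: "HWHWHWHWQ"
Token 7: backref(off=2, len=4) (overlapping!). Copied 'WQWQ' from pos 7. Output: "HWHWHWHWQWQWQ"

Answer: HWHWHWHWQWQWQ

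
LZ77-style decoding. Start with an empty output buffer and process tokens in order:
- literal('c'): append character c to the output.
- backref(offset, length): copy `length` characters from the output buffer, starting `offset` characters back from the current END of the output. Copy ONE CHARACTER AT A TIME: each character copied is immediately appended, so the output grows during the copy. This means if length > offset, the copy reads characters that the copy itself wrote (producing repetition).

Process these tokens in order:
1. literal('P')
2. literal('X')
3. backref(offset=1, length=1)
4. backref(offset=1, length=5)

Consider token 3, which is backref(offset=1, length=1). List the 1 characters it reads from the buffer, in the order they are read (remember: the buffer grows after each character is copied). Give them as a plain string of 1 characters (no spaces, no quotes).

Token 1: literal('P'). Output: "P"
Token 2: literal('X'). Output: "PX"
Token 3: backref(off=1, len=1). Buffer before: "PX" (len 2)
  byte 1: read out[1]='X', append. Buffer now: "PXX"

Answer: X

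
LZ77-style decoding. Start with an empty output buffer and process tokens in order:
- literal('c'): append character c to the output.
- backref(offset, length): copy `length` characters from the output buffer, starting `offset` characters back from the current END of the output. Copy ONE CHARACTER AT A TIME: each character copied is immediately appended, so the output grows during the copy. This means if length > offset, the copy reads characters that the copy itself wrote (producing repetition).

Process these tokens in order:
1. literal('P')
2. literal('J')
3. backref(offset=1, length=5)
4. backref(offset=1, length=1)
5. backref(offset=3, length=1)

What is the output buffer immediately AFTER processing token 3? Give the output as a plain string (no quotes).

Answer: PJJJJJJ

Derivation:
Token 1: literal('P'). Output: "P"
Token 2: literal('J'). Output: "PJ"
Token 3: backref(off=1, len=5) (overlapping!). Copied 'JJJJJ' from pos 1. Output: "PJJJJJJ"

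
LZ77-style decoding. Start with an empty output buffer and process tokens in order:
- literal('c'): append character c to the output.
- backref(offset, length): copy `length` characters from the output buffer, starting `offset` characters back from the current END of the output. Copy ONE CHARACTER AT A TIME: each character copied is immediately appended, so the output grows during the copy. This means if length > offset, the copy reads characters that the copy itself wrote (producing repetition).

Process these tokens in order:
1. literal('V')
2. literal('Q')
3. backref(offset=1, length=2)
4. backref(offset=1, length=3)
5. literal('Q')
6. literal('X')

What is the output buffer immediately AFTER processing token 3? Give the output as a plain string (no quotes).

Answer: VQQQ

Derivation:
Token 1: literal('V'). Output: "V"
Token 2: literal('Q'). Output: "VQ"
Token 3: backref(off=1, len=2) (overlapping!). Copied 'QQ' from pos 1. Output: "VQQQ"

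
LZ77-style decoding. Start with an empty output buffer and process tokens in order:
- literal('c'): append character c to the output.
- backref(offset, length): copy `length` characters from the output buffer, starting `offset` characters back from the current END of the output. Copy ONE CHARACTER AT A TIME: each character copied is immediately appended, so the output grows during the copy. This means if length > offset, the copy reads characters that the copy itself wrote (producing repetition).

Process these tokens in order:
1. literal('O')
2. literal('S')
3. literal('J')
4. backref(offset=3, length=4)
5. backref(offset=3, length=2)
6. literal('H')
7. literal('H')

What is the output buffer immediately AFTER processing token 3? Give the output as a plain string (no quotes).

Answer: OSJ

Derivation:
Token 1: literal('O'). Output: "O"
Token 2: literal('S'). Output: "OS"
Token 3: literal('J'). Output: "OSJ"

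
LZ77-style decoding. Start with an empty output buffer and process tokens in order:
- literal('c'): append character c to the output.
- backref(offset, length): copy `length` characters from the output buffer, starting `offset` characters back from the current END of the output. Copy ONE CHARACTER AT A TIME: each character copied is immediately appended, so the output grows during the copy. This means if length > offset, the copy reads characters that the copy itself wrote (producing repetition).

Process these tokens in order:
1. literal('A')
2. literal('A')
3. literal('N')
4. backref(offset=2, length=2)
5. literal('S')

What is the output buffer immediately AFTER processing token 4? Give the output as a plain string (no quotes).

Answer: AANAN

Derivation:
Token 1: literal('A'). Output: "A"
Token 2: literal('A'). Output: "AA"
Token 3: literal('N'). Output: "AAN"
Token 4: backref(off=2, len=2). Copied 'AN' from pos 1. Output: "AANAN"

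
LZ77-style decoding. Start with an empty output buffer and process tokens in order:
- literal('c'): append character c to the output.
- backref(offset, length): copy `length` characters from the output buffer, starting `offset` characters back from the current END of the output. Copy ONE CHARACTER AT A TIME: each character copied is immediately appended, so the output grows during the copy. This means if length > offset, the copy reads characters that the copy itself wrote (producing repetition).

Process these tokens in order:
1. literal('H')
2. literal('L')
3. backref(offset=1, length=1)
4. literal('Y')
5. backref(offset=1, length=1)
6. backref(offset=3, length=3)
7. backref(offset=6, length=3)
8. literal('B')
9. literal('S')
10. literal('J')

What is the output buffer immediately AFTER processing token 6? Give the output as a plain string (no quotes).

Answer: HLLYYLYY

Derivation:
Token 1: literal('H'). Output: "H"
Token 2: literal('L'). Output: "HL"
Token 3: backref(off=1, len=1). Copied 'L' from pos 1. Output: "HLL"
Token 4: literal('Y'). Output: "HLLY"
Token 5: backref(off=1, len=1). Copied 'Y' from pos 3. Output: "HLLYY"
Token 6: backref(off=3, len=3). Copied 'LYY' from pos 2. Output: "HLLYYLYY"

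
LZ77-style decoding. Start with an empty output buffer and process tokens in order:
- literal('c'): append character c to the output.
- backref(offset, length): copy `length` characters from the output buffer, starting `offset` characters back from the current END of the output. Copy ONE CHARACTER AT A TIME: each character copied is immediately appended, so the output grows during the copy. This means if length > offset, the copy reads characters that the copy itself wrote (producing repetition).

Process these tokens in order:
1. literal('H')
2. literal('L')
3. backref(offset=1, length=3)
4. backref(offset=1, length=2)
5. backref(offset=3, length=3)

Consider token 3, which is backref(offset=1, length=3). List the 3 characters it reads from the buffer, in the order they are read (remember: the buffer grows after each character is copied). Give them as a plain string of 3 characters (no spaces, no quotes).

Token 1: literal('H'). Output: "H"
Token 2: literal('L'). Output: "HL"
Token 3: backref(off=1, len=3). Buffer before: "HL" (len 2)
  byte 1: read out[1]='L', append. Buffer now: "HLL"
  byte 2: read out[2]='L', append. Buffer now: "HLLL"
  byte 3: read out[3]='L', append. Buffer now: "HLLLL"

Answer: LLL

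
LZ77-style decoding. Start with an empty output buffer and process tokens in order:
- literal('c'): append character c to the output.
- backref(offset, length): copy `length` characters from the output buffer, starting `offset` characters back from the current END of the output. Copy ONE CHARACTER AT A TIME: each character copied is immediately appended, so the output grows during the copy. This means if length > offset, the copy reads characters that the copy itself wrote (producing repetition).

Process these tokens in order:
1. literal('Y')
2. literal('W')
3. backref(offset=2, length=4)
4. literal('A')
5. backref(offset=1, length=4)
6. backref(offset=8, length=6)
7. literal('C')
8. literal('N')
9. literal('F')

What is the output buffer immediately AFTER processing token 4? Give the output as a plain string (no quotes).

Token 1: literal('Y'). Output: "Y"
Token 2: literal('W'). Output: "YW"
Token 3: backref(off=2, len=4) (overlapping!). Copied 'YWYW' from pos 0. Output: "YWYWYW"
Token 4: literal('A'). Output: "YWYWYWA"

Answer: YWYWYWA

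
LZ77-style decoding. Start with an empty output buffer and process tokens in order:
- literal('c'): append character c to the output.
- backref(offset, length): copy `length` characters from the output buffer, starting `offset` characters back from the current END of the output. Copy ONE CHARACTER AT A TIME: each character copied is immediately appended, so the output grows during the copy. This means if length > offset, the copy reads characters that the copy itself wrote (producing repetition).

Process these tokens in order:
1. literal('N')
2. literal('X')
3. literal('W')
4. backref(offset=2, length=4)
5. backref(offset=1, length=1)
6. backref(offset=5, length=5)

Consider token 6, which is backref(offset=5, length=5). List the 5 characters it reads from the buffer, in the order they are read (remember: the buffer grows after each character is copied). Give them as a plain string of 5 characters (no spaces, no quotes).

Answer: XWXWW

Derivation:
Token 1: literal('N'). Output: "N"
Token 2: literal('X'). Output: "NX"
Token 3: literal('W'). Output: "NXW"
Token 4: backref(off=2, len=4) (overlapping!). Copied 'XWXW' from pos 1. Output: "NXWXWXW"
Token 5: backref(off=1, len=1). Copied 'W' from pos 6. Output: "NXWXWXWW"
Token 6: backref(off=5, len=5). Buffer before: "NXWXWXWW" (len 8)
  byte 1: read out[3]='X', append. Buffer now: "NXWXWXWWX"
  byte 2: read out[4]='W', append. Buffer now: "NXWXWXWWXW"
  byte 3: read out[5]='X', append. Buffer now: "NXWXWXWWXWX"
  byte 4: read out[6]='W', append. Buffer now: "NXWXWXWWXWXW"
  byte 5: read out[7]='W', append. Buffer now: "NXWXWXWWXWXWW"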